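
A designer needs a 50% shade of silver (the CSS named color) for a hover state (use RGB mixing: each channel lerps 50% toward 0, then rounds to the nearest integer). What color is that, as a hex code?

CSS silver is rgb(192, 192, 192).
Per channel, c → c + 0.5(0 − c):
  R: 192 + 0.5×(0−192) = 192 − 96 = 96 → 96
  G: 192 − 96 = 96 → 96
  B: 192 + 0.5×(0−192) = 192 − 96 = 96 → 96
rgb(96, 96, 96) = #606060.

#606060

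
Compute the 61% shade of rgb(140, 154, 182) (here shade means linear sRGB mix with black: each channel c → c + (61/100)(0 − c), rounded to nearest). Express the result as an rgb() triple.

rgb(55, 60, 71)

Per channel, c → c + 0.61(0 − c):
  R: 140 − 85.4 = 54.6 → 55
  G: 154 + 0.61×(0−154) = 154 − 93.94 = 60.06 → 60
  B: 182 − 111.02 = 70.98 → 71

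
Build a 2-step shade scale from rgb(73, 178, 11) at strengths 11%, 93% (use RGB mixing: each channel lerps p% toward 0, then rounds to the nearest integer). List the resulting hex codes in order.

#419E0A, #050C01

11%: (73 − 8.03 = 64.97→65, 178 − 19.58 = 158.42→158, 11 − 1.21 = 9.79→10) → #419E0A
93%: (73 − 67.89 = 5.11→5, 178 − 165.54 = 12.46→12, 11 − 10.23 = 0.77→1) → #050C01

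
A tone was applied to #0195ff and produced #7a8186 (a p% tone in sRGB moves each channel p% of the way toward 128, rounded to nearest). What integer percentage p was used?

95%

#0195ff is rgb(1, 149, 255); #7a8186 is rgb(122, 129, 134).
On the R channel (widest range): 122 ≈ 1 + (p/100)(128 − 1), so p ≈ 100×(122 − 1)/(128 − 1) = 12100/127 = 95.28.
p = 95 reproduces all three channels after rounding.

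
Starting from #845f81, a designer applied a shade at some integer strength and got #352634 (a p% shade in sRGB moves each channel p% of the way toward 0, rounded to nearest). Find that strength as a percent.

#845f81 is rgb(132, 95, 129); #352634 is rgb(53, 38, 52).
On the R channel (widest range): 53 ≈ 132 + (p/100)(0 − 132), so p ≈ 100×(53 − 132)/(0 − 132) = -7900/-132 = 59.85.
p = 60 reproduces all three channels after rounding.

60%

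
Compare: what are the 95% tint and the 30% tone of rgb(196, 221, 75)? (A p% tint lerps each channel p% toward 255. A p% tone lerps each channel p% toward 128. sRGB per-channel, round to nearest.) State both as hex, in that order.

#fcfdf6, #b0c15b

95% tint:
  R: 196 + 0.95×(255−196) = 196 + 56.05 = 252.05 → 252
  G: 221 + 0.95×(255−221) = 221 + 32.3 = 253.3 → 253
  B: 75 + 171 = 246 → 246
  → #fcfdf6
30% tone:
  R: 196 + 0.3×(128−196) = 196 − 20.4 = 175.6 → 176
  G: 221 + 0.3×(128−221) = 221 − 27.9 = 193.1 → 193
  B: 75 + 15.9 = 90.9 → 91
  → #b0c15b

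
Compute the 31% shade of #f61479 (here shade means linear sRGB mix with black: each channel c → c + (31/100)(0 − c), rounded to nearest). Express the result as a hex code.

#aa0e53

#f61479 is rgb(246, 20, 121).
Per channel, c → c + 0.31(0 − c):
  R: 246 − 76.26 = 169.74 → 170
  G: 20 − 6.2 = 13.8 → 14
  B: 121 + 0.31×(0−121) = 121 − 37.51 = 83.49 → 83
rgb(170, 14, 83) = #aa0e53.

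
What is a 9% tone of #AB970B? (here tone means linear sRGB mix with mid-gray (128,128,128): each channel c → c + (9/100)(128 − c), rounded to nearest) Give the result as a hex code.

#AB970B is rgb(171, 151, 11).
Per channel, c → c + 0.09(128 − c):
  R: 171 + 0.09×(128−171) = 171 − 3.87 = 167.13 → 167
  G: 151 − 2.07 = 148.93 → 149
  B: 11 + 0.09×(128−11) = 11 + 10.53 = 21.53 → 22
rgb(167, 149, 22) = #A79516.

#A79516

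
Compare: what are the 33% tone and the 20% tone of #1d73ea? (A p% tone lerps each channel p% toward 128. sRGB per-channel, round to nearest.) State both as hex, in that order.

#1d73ea is rgb(29, 115, 234).
33% tone:
  R: 29 + 0.33×(128−29) = 29 + 32.67 = 61.67 → 62
  G: 115 + 0.33×(128−115) = 115 + 4.29 = 119.29 → 119
  B: 234 + 0.33×(128−234) = 234 − 34.98 = 199.02 → 199
  → #3e77c7
20% tone:
  R: 29 + 0.2×(128−29) = 29 + 19.8 = 48.8 → 49
  G: 115 + 2.6 = 117.6 → 118
  B: 234 + 0.2×(128−234) = 234 − 21.2 = 212.8 → 213
  → #3176d5

#3e77c7, #3176d5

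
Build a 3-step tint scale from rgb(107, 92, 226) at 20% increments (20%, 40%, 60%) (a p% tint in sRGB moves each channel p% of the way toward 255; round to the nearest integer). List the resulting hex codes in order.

20%: (107 + 29.6 = 136.6→137, 92 + 32.6 = 124.6→125, 226 + 5.8 = 231.8→232) → #897DE8
40%: (107 + 59.2 = 166.2→166, 92 + 65.2 = 157.2→157, 226 + 11.6 = 237.6→238) → #A69DEE
60%: (107 + 88.8 = 195.8→196, 92 + 97.8 = 189.8→190, 226 + 17.4 = 243.4→243) → #C4BEF3

#897DE8, #A69DEE, #C4BEF3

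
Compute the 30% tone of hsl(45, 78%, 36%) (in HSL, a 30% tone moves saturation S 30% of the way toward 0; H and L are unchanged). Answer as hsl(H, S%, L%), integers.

S moves 30% from 78 toward 0: 78 − 23.4 = 54.6 → 55.
H and L are unchanged.

hsl(45, 55%, 36%)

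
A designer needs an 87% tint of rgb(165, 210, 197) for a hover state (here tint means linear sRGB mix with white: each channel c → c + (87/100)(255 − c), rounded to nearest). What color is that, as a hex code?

Per channel, c → c + 0.87(255 − c):
  R: 165 + 78.3 = 243.3 → 243
  G: 210 + 39.15 = 249.15 → 249
  B: 197 + 0.87×(255−197) = 197 + 50.46 = 247.46 → 247
rgb(243, 249, 247) = #f3f9f7.

#f3f9f7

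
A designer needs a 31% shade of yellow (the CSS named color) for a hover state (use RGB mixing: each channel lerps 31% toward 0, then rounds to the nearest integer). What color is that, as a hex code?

CSS yellow is rgb(255, 255, 0).
A 31% shade moves each channel 31% toward 0:
  R: 255 + 0.31×(0−255) = 255 − 79.05 = 175.95 → 176
  G: 255 + 0.31×(0−255) = 255 − 79.05 = 175.95 → 176
  B: 0 + 0.31×(0−0) = 0 + 0 = 0 → 0
rgb(176, 176, 0) = #B0B000.

#B0B000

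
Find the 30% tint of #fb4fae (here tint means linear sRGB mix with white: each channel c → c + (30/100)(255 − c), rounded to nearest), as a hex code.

#fb4fae is rgb(251, 79, 174).
Per channel, c → c + 0.3(255 − c):
  R: 251 + 0.3×(255−251) = 251 + 1.2 = 252.2 → 252
  G: 79 + 52.8 = 131.8 → 132
  B: 174 + 0.3×(255−174) = 174 + 24.3 = 198.3 → 198
rgb(252, 132, 198) = #fc84c6.

#fc84c6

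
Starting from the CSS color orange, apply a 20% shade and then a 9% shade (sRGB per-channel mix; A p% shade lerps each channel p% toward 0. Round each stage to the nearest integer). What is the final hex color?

#BA7800

CSS orange is rgb(255, 165, 0).
A 20% shade moves each channel 20% toward 0:
  R: 255 − 51 = 204 → 204
  G: 165 + 0.2×(0−165) = 165 − 33 = 132 → 132
  B: 0 + 0.2×(0−0) = 0 + 0 = 0 → 0
After the shade: rgb(204, 132, 0) = #CC8400.
Per channel, c → c + 0.09(0 − c):
  R: 204 − 18.36 = 185.64 → 186
  G: 132 − 11.88 = 120.12 → 120
  B: 0 + 0.09×(0−0) = 0 + 0 = 0 → 0
rgb(186, 120, 0) = #BA7800.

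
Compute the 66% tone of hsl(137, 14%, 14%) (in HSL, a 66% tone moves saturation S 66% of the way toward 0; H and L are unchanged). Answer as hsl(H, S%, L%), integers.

S moves 66% from 14 toward 0: 14 − 9.24 = 4.76 → 5.
H and L are unchanged.

hsl(137, 5%, 14%)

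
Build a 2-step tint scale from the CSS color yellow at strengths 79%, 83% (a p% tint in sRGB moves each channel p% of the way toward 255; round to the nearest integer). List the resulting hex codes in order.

CSS yellow is rgb(255, 255, 0).
79%: (255→255, 255→255, 0 + 201.45 = 201.45→201) → #FFFFC9
83%: (255→255, 255→255, 0 + 211.65 = 211.65→212) → #FFFFD4

#FFFFC9, #FFFFD4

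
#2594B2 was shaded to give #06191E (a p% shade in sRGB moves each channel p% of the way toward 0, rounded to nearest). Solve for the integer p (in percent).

#2594B2 is rgb(37, 148, 178); #06191E is rgb(6, 25, 30).
On the B channel (widest range): 30 ≈ 178 + (p/100)(0 − 178), so p ≈ 100×(30 − 178)/(0 − 178) = -14800/-178 = 83.15.
p = 83 reproduces all three channels after rounding.

83%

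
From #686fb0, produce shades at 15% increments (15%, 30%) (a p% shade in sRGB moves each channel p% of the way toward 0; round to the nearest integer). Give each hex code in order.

#686fb0 is rgb(104, 111, 176).
15%: (104 − 15.6 = 88.4→88, 111 − 16.65 = 94.35→94, 176 − 26.4 = 149.6→150) → #585e96
30%: (104 − 31.2 = 72.8→73, 111 − 33.3 = 77.7→78, 176 − 52.8 = 123.2→123) → #494e7b

#585e96, #494e7b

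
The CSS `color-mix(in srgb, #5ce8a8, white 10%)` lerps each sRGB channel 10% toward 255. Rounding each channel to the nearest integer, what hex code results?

#5ce8a8 is rgb(92, 232, 168).
Per channel, c → c + 0.1(255 − c):
  R: 92 + 0.1×(255−92) = 92 + 16.3 = 108.3 → 108
  G: 232 + 2.3 = 234.3 → 234
  B: 168 + 8.7 = 176.7 → 177
rgb(108, 234, 177) = #6ceab1.

#6ceab1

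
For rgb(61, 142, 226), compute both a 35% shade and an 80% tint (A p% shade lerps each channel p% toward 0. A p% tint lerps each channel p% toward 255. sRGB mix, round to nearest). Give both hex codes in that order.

#285c93, #d8e8f9

35% shade:
  R: 61 − 21.35 = 39.65 → 40
  G: 142 − 49.7 = 92.3 → 92
  B: 226 − 79.1 = 146.9 → 147
  → #285c93
80% tint:
  R: 61 + 155.2 = 216.2 → 216
  G: 142 + 90.4 = 232.4 → 232
  B: 226 + 0.8×(255−226) = 226 + 23.2 = 249.2 → 249
  → #d8e8f9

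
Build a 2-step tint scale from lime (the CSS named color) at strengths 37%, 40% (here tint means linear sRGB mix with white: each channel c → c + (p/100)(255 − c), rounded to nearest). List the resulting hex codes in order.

CSS lime is rgb(0, 255, 0).
37%: (0 + 94.35 = 94.35→94, 255→255, 0 + 94.35 = 94.35→94) → #5eff5e
40%: (0 + 102 = 102→102, 255→255, 0 + 102 = 102→102) → #66ff66

#5eff5e, #66ff66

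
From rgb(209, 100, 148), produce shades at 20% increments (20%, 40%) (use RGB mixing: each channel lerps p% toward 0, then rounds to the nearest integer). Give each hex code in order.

20%: (209 − 41.8 = 167.2→167, 100 − 20 = 80→80, 148 − 29.6 = 118.4→118) → #A75076
40%: (209 − 83.6 = 125.4→125, 100 − 40 = 60→60, 148 − 59.2 = 88.8→89) → #7D3C59

#A75076, #7D3C59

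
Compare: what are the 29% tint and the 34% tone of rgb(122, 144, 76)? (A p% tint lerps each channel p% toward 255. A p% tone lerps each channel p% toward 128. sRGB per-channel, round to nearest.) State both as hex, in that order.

29% tint:
  R: 122 + 0.29×(255−122) = 122 + 38.57 = 160.57 → 161
  G: 144 + 32.19 = 176.19 → 176
  B: 76 + 51.91 = 127.91 → 128
  → #A1B080
34% tone:
  R: 122 + 2.04 = 124.04 → 124
  G: 144 + 0.34×(128−144) = 144 − 5.44 = 138.56 → 139
  B: 76 + 17.68 = 93.68 → 94
  → #7C8B5E

#A1B080, #7C8B5E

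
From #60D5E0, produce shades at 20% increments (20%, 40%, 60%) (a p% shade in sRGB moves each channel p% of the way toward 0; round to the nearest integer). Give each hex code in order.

#4DAAB3, #3A8086, #26555A

#60D5E0 is rgb(96, 213, 224).
20%: (96 − 19.2 = 76.8→77, 213 − 42.6 = 170.4→170, 224 − 44.8 = 179.2→179) → #4DAAB3
40%: (96 − 38.4 = 57.6→58, 213 − 85.2 = 127.8→128, 224 − 89.6 = 134.4→134) → #3A8086
60%: (96 − 57.6 = 38.4→38, 213 − 127.8 = 85.2→85, 224 − 134.4 = 89.6→90) → #26555A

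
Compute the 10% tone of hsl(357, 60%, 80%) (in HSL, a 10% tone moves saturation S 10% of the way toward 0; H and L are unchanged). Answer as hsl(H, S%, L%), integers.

S moves 10% from 60 toward 0: 60 − 6 = 54 → 54.
H and L are unchanged.

hsl(357, 54%, 80%)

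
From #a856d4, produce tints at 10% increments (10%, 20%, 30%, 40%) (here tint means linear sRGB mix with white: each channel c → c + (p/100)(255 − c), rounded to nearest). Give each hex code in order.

#a856d4 is rgb(168, 86, 212).
10%: (168 + 8.7 = 176.7→177, 86 + 16.9 = 102.9→103, 212 + 4.3 = 216.3→216) → #b167d8
20%: (168 + 17.4 = 185.4→185, 86 + 33.8 = 119.8→120, 212 + 8.6 = 220.6→221) → #b978dd
30%: (168 + 26.1 = 194.1→194, 86 + 50.7 = 136.7→137, 212 + 12.9 = 224.9→225) → #c289e1
40%: (168 + 34.8 = 202.8→203, 86 + 67.6 = 153.6→154, 212 + 17.2 = 229.2→229) → #cb9ae5

#b167d8, #b978dd, #c289e1, #cb9ae5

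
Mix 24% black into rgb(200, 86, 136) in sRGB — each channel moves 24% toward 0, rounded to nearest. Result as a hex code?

#984167

A 24% shade moves each channel 24% toward 0:
  R: 200 + 0.24×(0−200) = 200 − 48 = 152 → 152
  G: 86 + 0.24×(0−86) = 86 − 20.64 = 65.36 → 65
  B: 136 + 0.24×(0−136) = 136 − 32.64 = 103.36 → 103
rgb(152, 65, 103) = #984167.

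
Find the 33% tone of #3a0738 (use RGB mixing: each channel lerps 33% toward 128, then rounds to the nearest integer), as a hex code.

#512f50

#3a0738 is rgb(58, 7, 56).
Lerp each channel 33% toward 128:
  R: 58 + 23.1 = 81.1 → 81
  G: 7 + 0.33×(128−7) = 7 + 39.93 = 46.93 → 47
  B: 56 + 23.76 = 79.76 → 80
rgb(81, 47, 80) = #512f50.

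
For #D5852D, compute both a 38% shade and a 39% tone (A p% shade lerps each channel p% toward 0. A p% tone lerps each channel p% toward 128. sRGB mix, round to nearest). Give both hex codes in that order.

#84521C, #B4834D

#D5852D is rgb(213, 133, 45).
38% shade:
  R: 213 − 80.94 = 132.06 → 132
  G: 133 + 0.38×(0−133) = 133 − 50.54 = 82.46 → 82
  B: 45 + 0.38×(0−45) = 45 − 17.1 = 27.9 → 28
  → #84521C
39% tone:
  R: 213 + 0.39×(128−213) = 213 − 33.15 = 179.85 → 180
  G: 133 − 1.95 = 131.05 → 131
  B: 45 + 32.37 = 77.37 → 77
  → #B4834D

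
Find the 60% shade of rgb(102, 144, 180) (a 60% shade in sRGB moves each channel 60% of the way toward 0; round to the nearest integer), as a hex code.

Lerp each channel 60% toward 0:
  R: 102 + 0.6×(0−102) = 102 − 61.2 = 40.8 → 41
  G: 144 + 0.6×(0−144) = 144 − 86.4 = 57.6 → 58
  B: 180 + 0.6×(0−180) = 180 − 108 = 72 → 72
rgb(41, 58, 72) = #293a48.

#293a48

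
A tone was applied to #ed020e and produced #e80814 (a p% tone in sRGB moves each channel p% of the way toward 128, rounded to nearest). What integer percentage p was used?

#ed020e is rgb(237, 2, 14); #e80814 is rgb(232, 8, 20).
On the G channel (widest range): 8 ≈ 2 + (p/100)(128 − 2), so p ≈ 100×(8 − 2)/(128 − 2) = 600/126 = 4.76.
p = 5 reproduces all three channels after rounding.

5%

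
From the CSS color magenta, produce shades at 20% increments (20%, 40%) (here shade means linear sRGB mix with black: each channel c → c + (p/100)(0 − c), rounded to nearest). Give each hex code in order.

#CC00CC, #990099

CSS magenta is rgb(255, 0, 255).
20%: (255 − 51 = 204→204, 0→0, 255 − 51 = 204→204) → #CC00CC
40%: (255 − 102 = 153→153, 0→0, 255 − 102 = 153→153) → #990099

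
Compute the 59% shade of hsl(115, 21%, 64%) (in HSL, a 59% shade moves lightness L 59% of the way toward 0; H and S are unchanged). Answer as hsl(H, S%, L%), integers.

hsl(115, 21%, 26%)

L moves 59% from 64 toward 0: 64 − 37.76 = 26.24 → 26.
H and S are unchanged.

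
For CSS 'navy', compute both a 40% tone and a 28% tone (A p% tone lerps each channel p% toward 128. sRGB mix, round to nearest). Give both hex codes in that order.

CSS navy is rgb(0, 0, 128).
40% tone:
  R: 0 + 0.4×(128−0) = 0 + 51.2 = 51.2 → 51
  G: 0 + 51.2 = 51.2 → 51
  B: 128 + 0.4×(128−128) = 128 + 0 = 128 → 128
  → #333380
28% tone:
  R: 0 + 35.84 = 35.84 → 36
  G: 0 + 35.84 = 35.84 → 36
  B: 128 + 0 = 128 → 128
  → #242480

#333380, #242480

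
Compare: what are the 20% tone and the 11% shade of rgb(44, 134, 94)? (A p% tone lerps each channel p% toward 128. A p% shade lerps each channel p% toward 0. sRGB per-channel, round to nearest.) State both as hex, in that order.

20% tone:
  R: 44 + 0.2×(128−44) = 44 + 16.8 = 60.8 → 61
  G: 134 − 1.2 = 132.8 → 133
  B: 94 + 0.2×(128−94) = 94 + 6.8 = 100.8 → 101
  → #3D8565
11% shade:
  R: 44 + 0.11×(0−44) = 44 − 4.84 = 39.16 → 39
  G: 134 + 0.11×(0−134) = 134 − 14.74 = 119.26 → 119
  B: 94 − 10.34 = 83.66 → 84
  → #277754

#3D8565, #277754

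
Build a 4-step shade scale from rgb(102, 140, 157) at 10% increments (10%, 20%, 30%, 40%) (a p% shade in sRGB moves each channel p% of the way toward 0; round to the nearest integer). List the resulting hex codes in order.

10%: (102 − 10.2 = 91.8→92, 140 − 14 = 126→126, 157 − 15.7 = 141.3→141) → #5C7E8D
20%: (102 − 20.4 = 81.6→82, 140 − 28 = 112→112, 157 − 31.4 = 125.6→126) → #52707E
30%: (102 − 30.6 = 71.4→71, 140 − 42 = 98→98, 157 − 47.1 = 109.9→110) → #47626E
40%: (102 − 40.8 = 61.2→61, 140 − 56 = 84→84, 157 − 62.8 = 94.2→94) → #3D545E

#5C7E8D, #52707E, #47626E, #3D545E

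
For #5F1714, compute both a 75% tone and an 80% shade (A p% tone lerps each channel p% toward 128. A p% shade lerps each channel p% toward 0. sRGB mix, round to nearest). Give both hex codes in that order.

#786665, #130504

#5F1714 is rgb(95, 23, 20).
75% tone:
  R: 95 + 0.75×(128−95) = 95 + 24.75 = 119.75 → 120
  G: 23 + 0.75×(128−23) = 23 + 78.75 = 101.75 → 102
  B: 20 + 81 = 101 → 101
  → #786665
80% shade:
  R: 95 + 0.8×(0−95) = 95 − 76 = 19 → 19
  G: 23 − 18.4 = 4.6 → 5
  B: 20 + 0.8×(0−20) = 20 − 16 = 4 → 4
  → #130504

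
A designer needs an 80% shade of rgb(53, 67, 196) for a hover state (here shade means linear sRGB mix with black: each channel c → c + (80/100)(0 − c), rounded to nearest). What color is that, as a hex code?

An 80% shade moves each channel 80% toward 0:
  R: 53 − 42.4 = 10.6 → 11
  G: 67 + 0.8×(0−67) = 67 − 53.6 = 13.4 → 13
  B: 196 + 0.8×(0−196) = 196 − 156.8 = 39.2 → 39
rgb(11, 13, 39) = #0B0D27.

#0B0D27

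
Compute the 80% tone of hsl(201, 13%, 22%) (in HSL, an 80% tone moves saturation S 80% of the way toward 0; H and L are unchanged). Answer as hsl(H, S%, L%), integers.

hsl(201, 3%, 22%)

S moves 80% from 13 toward 0: 13 − 10.4 = 2.6 → 3.
H and L are unchanged.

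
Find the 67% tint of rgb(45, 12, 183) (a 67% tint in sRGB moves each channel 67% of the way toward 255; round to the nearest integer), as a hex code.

A 67% tint moves each channel 67% toward 255:
  R: 45 + 0.67×(255−45) = 45 + 140.7 = 185.7 → 186
  G: 12 + 162.81 = 174.81 → 175
  B: 183 + 0.67×(255−183) = 183 + 48.24 = 231.24 → 231
rgb(186, 175, 231) = #BAAFE7.

#BAAFE7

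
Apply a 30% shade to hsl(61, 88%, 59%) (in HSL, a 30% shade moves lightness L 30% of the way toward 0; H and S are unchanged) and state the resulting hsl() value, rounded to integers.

L moves 30% from 59 toward 0: 59 − 17.7 = 41.3 → 41.
H and S are unchanged.

hsl(61, 88%, 41%)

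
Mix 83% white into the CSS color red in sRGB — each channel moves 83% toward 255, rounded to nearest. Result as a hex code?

CSS red is rgb(255, 0, 0).
Per channel, c → c + 0.83(255 − c):
  R: 255 + 0.83×(255−255) = 255 + 0 = 255 → 255
  G: 0 + 0.83×(255−0) = 0 + 211.65 = 211.65 → 212
  B: 0 + 0.83×(255−0) = 0 + 211.65 = 211.65 → 212
rgb(255, 212, 212) = #FFD4D4.

#FFD4D4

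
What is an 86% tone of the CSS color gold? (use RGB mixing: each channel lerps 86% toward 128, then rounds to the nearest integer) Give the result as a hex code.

#928C6E

CSS gold is rgb(255, 215, 0).
Per channel, c → c + 0.86(128 − c):
  R: 255 − 109.22 = 145.78 → 146
  G: 215 + 0.86×(128−215) = 215 − 74.82 = 140.18 → 140
  B: 0 + 0.86×(128−0) = 0 + 110.08 = 110.08 → 110
rgb(146, 140, 110) = #928C6E.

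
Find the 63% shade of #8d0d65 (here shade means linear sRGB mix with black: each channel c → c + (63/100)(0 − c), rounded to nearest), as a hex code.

#340525

#8d0d65 is rgb(141, 13, 101).
A 63% shade moves each channel 63% toward 0:
  R: 141 − 88.83 = 52.17 → 52
  G: 13 − 8.19 = 4.81 → 5
  B: 101 − 63.63 = 37.37 → 37
rgb(52, 5, 37) = #340525.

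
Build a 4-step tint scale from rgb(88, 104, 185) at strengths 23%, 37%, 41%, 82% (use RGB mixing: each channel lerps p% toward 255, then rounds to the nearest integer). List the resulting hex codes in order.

#7e8bc9, #96a0d3, #9ca6d6, #e1e4f2

23%: (88 + 38.41 = 126.41→126, 104 + 34.73 = 138.73→139, 185 + 16.1 = 201.1→201) → #7e8bc9
37%: (88 + 61.79 = 149.79→150, 104 + 55.87 = 159.87→160, 185 + 25.9 = 210.9→211) → #96a0d3
41%: (88 + 68.47 = 156.47→156, 104 + 61.91 = 165.91→166, 185 + 28.7 = 213.7→214) → #9ca6d6
82%: (88 + 136.94 = 224.94→225, 104 + 123.82 = 227.82→228, 185 + 57.4 = 242.4→242) → #e1e4f2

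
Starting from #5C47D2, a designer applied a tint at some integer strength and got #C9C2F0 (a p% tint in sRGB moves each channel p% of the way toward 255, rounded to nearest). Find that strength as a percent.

67%

#5C47D2 is rgb(92, 71, 210); #C9C2F0 is rgb(201, 194, 240).
On the G channel (widest range): 194 ≈ 71 + (p/100)(255 − 71), so p ≈ 100×(194 − 71)/(255 − 71) = 12300/184 = 66.85.
p = 67 reproduces all three channels after rounding.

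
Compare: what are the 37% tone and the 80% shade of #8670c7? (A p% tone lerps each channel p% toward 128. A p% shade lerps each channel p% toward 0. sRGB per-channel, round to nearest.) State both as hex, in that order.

#8476ad, #1b1628

#8670c7 is rgb(134, 112, 199).
37% tone:
  R: 134 + 0.37×(128−134) = 134 − 2.22 = 131.78 → 132
  G: 112 + 0.37×(128−112) = 112 + 5.92 = 117.92 → 118
  B: 199 + 0.37×(128−199) = 199 − 26.27 = 172.73 → 173
  → #8476ad
80% shade:
  R: 134 + 0.8×(0−134) = 134 − 107.2 = 26.8 → 27
  G: 112 − 89.6 = 22.4 → 22
  B: 199 − 159.2 = 39.8 → 40
  → #1b1628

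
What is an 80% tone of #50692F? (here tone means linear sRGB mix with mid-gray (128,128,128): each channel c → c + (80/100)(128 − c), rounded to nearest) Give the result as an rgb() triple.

#50692F is rgb(80, 105, 47).
Lerp each channel 80% toward 128:
  R: 80 + 38.4 = 118.4 → 118
  G: 105 + 0.8×(128−105) = 105 + 18.4 = 123.4 → 123
  B: 47 + 0.8×(128−47) = 47 + 64.8 = 111.8 → 112

rgb(118, 123, 112)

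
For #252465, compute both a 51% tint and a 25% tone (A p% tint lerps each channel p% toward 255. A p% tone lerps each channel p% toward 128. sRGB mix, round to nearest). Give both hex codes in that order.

#252465 is rgb(37, 36, 101).
51% tint:
  R: 37 + 0.51×(255−37) = 37 + 111.18 = 148.18 → 148
  G: 36 + 111.69 = 147.69 → 148
  B: 101 + 0.51×(255−101) = 101 + 78.54 = 179.54 → 180
  → #9494B4
25% tone:
  R: 37 + 0.25×(128−37) = 37 + 22.75 = 59.75 → 60
  G: 36 + 0.25×(128−36) = 36 + 23 = 59 → 59
  B: 101 + 6.75 = 107.75 → 108
  → #3C3B6C

#9494B4, #3C3B6C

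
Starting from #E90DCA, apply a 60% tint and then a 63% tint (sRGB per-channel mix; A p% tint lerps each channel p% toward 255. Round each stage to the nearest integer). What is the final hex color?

#E90DCA is rgb(233, 13, 202).
A 60% tint moves each channel 60% toward 255:
  R: 233 + 0.6×(255−233) = 233 + 13.2 = 246.2 → 246
  G: 13 + 0.6×(255−13) = 13 + 145.2 = 158.2 → 158
  B: 202 + 31.8 = 233.8 → 234
After the tint: rgb(246, 158, 234) = #F69EEA.
Per channel, c → c + 0.63(255 − c):
  R: 246 + 5.67 = 251.67 → 252
  G: 158 + 0.63×(255−158) = 158 + 61.11 = 219.11 → 219
  B: 234 + 0.63×(255−234) = 234 + 13.23 = 247.23 → 247
rgb(252, 219, 247) = #FCDBF7.

#FCDBF7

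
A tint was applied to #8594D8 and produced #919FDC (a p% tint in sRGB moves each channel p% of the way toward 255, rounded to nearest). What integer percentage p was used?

#8594D8 is rgb(133, 148, 216); #919FDC is rgb(145, 159, 220).
On the R channel (widest range): 145 ≈ 133 + (p/100)(255 − 133), so p ≈ 100×(145 − 133)/(255 − 133) = 1200/122 = 9.84.
p = 10 reproduces all three channels after rounding.

10%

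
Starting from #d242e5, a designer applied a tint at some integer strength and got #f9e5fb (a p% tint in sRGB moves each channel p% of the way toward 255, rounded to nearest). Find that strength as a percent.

#d242e5 is rgb(210, 66, 229); #f9e5fb is rgb(249, 229, 251).
On the G channel (widest range): 229 ≈ 66 + (p/100)(255 − 66), so p ≈ 100×(229 − 66)/(255 − 66) = 16300/189 = 86.24.
p = 86 reproduces all three channels after rounding.

86%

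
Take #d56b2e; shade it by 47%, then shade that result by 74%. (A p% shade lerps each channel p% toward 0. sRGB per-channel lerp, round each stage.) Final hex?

#1d0f06

#d56b2e is rgb(213, 107, 46).
Lerp each channel 47% toward 0:
  R: 213 − 100.11 = 112.89 → 113
  G: 107 − 50.29 = 56.71 → 57
  B: 46 + 0.47×(0−46) = 46 − 21.62 = 24.38 → 24
After the shade: rgb(113, 57, 24) = #713918.
Lerp each channel 74% toward 0:
  R: 113 + 0.74×(0−113) = 113 − 83.62 = 29.38 → 29
  G: 57 − 42.18 = 14.82 → 15
  B: 24 + 0.74×(0−24) = 24 − 17.76 = 6.24 → 6
rgb(29, 15, 6) = #1d0f06.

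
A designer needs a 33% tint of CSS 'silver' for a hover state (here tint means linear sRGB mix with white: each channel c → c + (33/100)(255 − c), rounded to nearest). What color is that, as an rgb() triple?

rgb(213, 213, 213)

CSS silver is rgb(192, 192, 192).
A 33% tint moves each channel 33% toward 255:
  R: 192 + 0.33×(255−192) = 192 + 20.79 = 212.79 → 213
  G: 192 + 0.33×(255−192) = 192 + 20.79 = 212.79 → 213
  B: 192 + 0.33×(255−192) = 192 + 20.79 = 212.79 → 213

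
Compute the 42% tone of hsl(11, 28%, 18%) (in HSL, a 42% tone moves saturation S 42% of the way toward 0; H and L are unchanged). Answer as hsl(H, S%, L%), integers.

hsl(11, 16%, 18%)

S moves 42% from 28 toward 0: 28 − 11.76 = 16.24 → 16.
H and L are unchanged.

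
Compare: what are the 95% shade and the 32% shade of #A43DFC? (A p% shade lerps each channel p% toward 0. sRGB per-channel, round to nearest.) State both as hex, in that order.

#08030D, #7029AB

#A43DFC is rgb(164, 61, 252).
95% shade:
  R: 164 + 0.95×(0−164) = 164 − 155.8 = 8.2 → 8
  G: 61 − 57.95 = 3.05 → 3
  B: 252 + 0.95×(0−252) = 252 − 239.4 = 12.6 → 13
  → #08030D
32% shade:
  R: 164 + 0.32×(0−164) = 164 − 52.48 = 111.52 → 112
  G: 61 − 19.52 = 41.48 → 41
  B: 252 − 80.64 = 171.36 → 171
  → #7029AB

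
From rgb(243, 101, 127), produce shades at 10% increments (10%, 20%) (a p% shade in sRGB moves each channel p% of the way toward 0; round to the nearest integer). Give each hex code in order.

#DB5B72, #C25166

10%: (243 − 24.3 = 218.7→219, 101 − 10.1 = 90.9→91, 127 − 12.7 = 114.3→114) → #DB5B72
20%: (243 − 48.6 = 194.4→194, 101 − 20.2 = 80.8→81, 127 − 25.4 = 101.6→102) → #C25166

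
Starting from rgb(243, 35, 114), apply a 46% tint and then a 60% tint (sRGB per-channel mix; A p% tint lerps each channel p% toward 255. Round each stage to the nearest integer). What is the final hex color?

Lerp each channel 46% toward 255:
  R: 243 + 5.52 = 248.52 → 249
  G: 35 + 101.2 = 136.2 → 136
  B: 114 + 64.86 = 178.86 → 179
After the tint: rgb(249, 136, 179) = #f988b3.
Lerp each channel 60% toward 255:
  R: 249 + 3.6 = 252.6 → 253
  G: 136 + 71.4 = 207.4 → 207
  B: 179 + 0.6×(255−179) = 179 + 45.6 = 224.6 → 225
rgb(253, 207, 225) = #fdcfe1.

#fdcfe1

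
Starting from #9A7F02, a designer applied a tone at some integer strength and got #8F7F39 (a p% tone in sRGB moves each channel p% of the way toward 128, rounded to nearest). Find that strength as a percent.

#9A7F02 is rgb(154, 127, 2); #8F7F39 is rgb(143, 127, 57).
On the B channel (widest range): 57 ≈ 2 + (p/100)(128 − 2), so p ≈ 100×(57 − 2)/(128 − 2) = 5500/126 = 43.65.
p = 44 reproduces all three channels after rounding.

44%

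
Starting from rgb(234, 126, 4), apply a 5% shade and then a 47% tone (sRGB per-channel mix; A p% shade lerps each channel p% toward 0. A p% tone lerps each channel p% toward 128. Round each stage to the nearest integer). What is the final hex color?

Per channel, c → c + 0.05(0 − c):
  R: 234 + 0.05×(0−234) = 234 − 11.7 = 222.3 → 222
  G: 126 + 0.05×(0−126) = 126 − 6.3 = 119.7 → 120
  B: 4 − 0.2 = 3.8 → 4
After the shade: rgb(222, 120, 4) = #de7804.
Per channel, c → c + 0.47(128 − c):
  R: 222 + 0.47×(128−222) = 222 − 44.18 = 177.82 → 178
  G: 120 + 3.76 = 123.76 → 124
  B: 4 + 58.28 = 62.28 → 62
rgb(178, 124, 62) = #b27c3e.

#b27c3e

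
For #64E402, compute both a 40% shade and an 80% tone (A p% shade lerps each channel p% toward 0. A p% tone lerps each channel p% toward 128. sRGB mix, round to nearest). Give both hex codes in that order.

#64E402 is rgb(100, 228, 2).
40% shade:
  R: 100 + 0.4×(0−100) = 100 − 40 = 60 → 60
  G: 228 + 0.4×(0−228) = 228 − 91.2 = 136.8 → 137
  B: 2 + 0.4×(0−2) = 2 − 0.8 = 1.2 → 1
  → #3C8901
80% tone:
  R: 100 + 22.4 = 122.4 → 122
  G: 228 − 80 = 148 → 148
  B: 2 + 0.8×(128−2) = 2 + 100.8 = 102.8 → 103
  → #7A9467

#3C8901, #7A9467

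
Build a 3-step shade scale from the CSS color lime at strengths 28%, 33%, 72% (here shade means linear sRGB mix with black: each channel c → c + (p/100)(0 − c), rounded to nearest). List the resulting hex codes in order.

CSS lime is rgb(0, 255, 0).
28%: (0→0, 255 − 71.4 = 183.6→184, 0→0) → #00b800
33%: (0→0, 255 − 84.15 = 170.85→171, 0→0) → #00ab00
72%: (0→0, 255 − 183.6 = 71.4→71, 0→0) → #004700

#00b800, #00ab00, #004700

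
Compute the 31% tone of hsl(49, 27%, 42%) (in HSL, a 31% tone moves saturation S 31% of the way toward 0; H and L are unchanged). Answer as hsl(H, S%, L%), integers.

S moves 31% from 27 toward 0: 27 − 8.37 = 18.63 → 19.
H and L are unchanged.

hsl(49, 19%, 42%)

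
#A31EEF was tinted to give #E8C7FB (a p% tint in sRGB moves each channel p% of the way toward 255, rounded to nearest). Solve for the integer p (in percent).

#A31EEF is rgb(163, 30, 239); #E8C7FB is rgb(232, 199, 251).
On the G channel (widest range): 199 ≈ 30 + (p/100)(255 − 30), so p ≈ 100×(199 − 30)/(255 − 30) = 16900/225 = 75.11.
p = 75 reproduces all three channels after rounding.

75%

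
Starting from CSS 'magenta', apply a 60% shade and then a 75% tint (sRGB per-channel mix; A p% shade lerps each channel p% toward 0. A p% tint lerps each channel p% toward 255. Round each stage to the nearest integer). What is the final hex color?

CSS magenta is rgb(255, 0, 255).
A 60% shade moves each channel 60% toward 0:
  R: 255 − 153 = 102 → 102
  G: 0 + 0.6×(0−0) = 0 + 0 = 0 → 0
  B: 255 + 0.6×(0−255) = 255 − 153 = 102 → 102
After the shade: rgb(102, 0, 102) = #660066.
A 75% tint moves each channel 75% toward 255:
  R: 102 + 0.75×(255−102) = 102 + 114.75 = 216.75 → 217
  G: 0 + 191.25 = 191.25 → 191
  B: 102 + 114.75 = 216.75 → 217
rgb(217, 191, 217) = #D9BFD9.

#D9BFD9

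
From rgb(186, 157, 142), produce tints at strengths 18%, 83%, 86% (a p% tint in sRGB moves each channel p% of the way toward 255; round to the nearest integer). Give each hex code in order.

#c6afa2, #f3eeec, #f5f1ef

18%: (186 + 12.42 = 198.42→198, 157 + 17.64 = 174.64→175, 142 + 20.34 = 162.34→162) → #c6afa2
83%: (186 + 57.27 = 243.27→243, 157 + 81.34 = 238.34→238, 142 + 93.79 = 235.79→236) → #f3eeec
86%: (186 + 59.34 = 245.34→245, 157 + 84.28 = 241.28→241, 142 + 97.18 = 239.18→239) → #f5f1ef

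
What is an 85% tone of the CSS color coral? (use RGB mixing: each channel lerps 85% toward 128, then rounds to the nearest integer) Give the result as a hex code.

CSS coral is rgb(255, 127, 80).
Lerp each channel 85% toward 128:
  R: 255 + 0.85×(128−255) = 255 − 107.95 = 147.05 → 147
  G: 127 + 0.85×(128−127) = 127 + 0.85 = 127.85 → 128
  B: 80 + 0.85×(128−80) = 80 + 40.8 = 120.8 → 121
rgb(147, 128, 121) = #938079.

#938079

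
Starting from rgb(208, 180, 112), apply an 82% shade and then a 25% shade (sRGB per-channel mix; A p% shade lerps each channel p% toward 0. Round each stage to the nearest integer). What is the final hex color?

#1c180f

Lerp each channel 82% toward 0:
  R: 208 − 170.56 = 37.44 → 37
  G: 180 + 0.82×(0−180) = 180 − 147.6 = 32.4 → 32
  B: 112 + 0.82×(0−112) = 112 − 91.84 = 20.16 → 20
After the shade: rgb(37, 32, 20) = #252014.
Per channel, c → c + 0.25(0 − c):
  R: 37 + 0.25×(0−37) = 37 − 9.25 = 27.75 → 28
  G: 32 − 8 = 24 → 24
  B: 20 + 0.25×(0−20) = 20 − 5 = 15 → 15
rgb(28, 24, 15) = #1c180f.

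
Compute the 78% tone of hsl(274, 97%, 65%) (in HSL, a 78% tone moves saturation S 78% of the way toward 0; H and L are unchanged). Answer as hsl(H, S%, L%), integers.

S moves 78% from 97 toward 0: 97 − 75.66 = 21.34 → 21.
H and L are unchanged.

hsl(274, 21%, 65%)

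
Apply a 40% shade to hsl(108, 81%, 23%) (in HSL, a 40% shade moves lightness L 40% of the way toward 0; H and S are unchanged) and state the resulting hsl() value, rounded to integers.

hsl(108, 81%, 14%)

L moves 40% from 23 toward 0: 23 − 9.2 = 13.8 → 14.
H and S are unchanged.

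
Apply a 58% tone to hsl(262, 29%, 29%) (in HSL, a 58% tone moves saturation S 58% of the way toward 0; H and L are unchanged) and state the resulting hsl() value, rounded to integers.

hsl(262, 12%, 29%)

S moves 58% from 29 toward 0: 29 − 16.82 = 12.18 → 12.
H and L are unchanged.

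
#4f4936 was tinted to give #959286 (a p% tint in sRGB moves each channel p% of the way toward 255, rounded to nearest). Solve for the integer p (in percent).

40%

#4f4936 is rgb(79, 73, 54); #959286 is rgb(149, 146, 134).
On the B channel (widest range): 134 ≈ 54 + (p/100)(255 − 54), so p ≈ 100×(134 − 54)/(255 − 54) = 8000/201 = 39.80.
p = 40 reproduces all three channels after rounding.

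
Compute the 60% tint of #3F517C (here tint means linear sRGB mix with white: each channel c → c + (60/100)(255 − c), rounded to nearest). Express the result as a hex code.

#3F517C is rgb(63, 81, 124).
Per channel, c → c + 0.6(255 − c):
  R: 63 + 0.6×(255−63) = 63 + 115.2 = 178.2 → 178
  G: 81 + 0.6×(255−81) = 81 + 104.4 = 185.4 → 185
  B: 124 + 78.6 = 202.6 → 203
rgb(178, 185, 203) = #B2B9CB.

#B2B9CB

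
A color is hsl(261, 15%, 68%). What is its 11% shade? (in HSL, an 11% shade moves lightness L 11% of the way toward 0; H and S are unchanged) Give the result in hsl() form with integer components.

L moves 11% from 68 toward 0: 68 − 7.48 = 60.52 → 61.
H and S are unchanged.

hsl(261, 15%, 61%)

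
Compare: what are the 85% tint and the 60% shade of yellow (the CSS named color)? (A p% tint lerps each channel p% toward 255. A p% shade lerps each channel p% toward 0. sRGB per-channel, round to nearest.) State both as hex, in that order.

CSS yellow is rgb(255, 255, 0).
85% tint:
  R: 255 + 0.85×(255−255) = 255 + 0 = 255 → 255
  G: 255 + 0 = 255 → 255
  B: 0 + 0.85×(255−0) = 0 + 216.75 = 216.75 → 217
  → #ffffd9
60% shade:
  R: 255 − 153 = 102 → 102
  G: 255 + 0.6×(0−255) = 255 − 153 = 102 → 102
  B: 0 + 0.6×(0−0) = 0 + 0 = 0 → 0
  → #666600

#ffffd9, #666600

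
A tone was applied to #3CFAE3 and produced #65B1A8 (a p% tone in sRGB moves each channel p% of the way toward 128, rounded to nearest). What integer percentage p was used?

60%

#3CFAE3 is rgb(60, 250, 227); #65B1A8 is rgb(101, 177, 168).
On the G channel (widest range): 177 ≈ 250 + (p/100)(128 − 250), so p ≈ 100×(177 − 250)/(128 − 250) = -7300/-122 = 59.84.
p = 60 reproduces all three channels after rounding.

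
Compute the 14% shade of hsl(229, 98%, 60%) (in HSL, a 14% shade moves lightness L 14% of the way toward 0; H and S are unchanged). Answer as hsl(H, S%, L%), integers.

hsl(229, 98%, 52%)

L moves 14% from 60 toward 0: 60 − 8.4 = 51.6 → 52.
H and S are unchanged.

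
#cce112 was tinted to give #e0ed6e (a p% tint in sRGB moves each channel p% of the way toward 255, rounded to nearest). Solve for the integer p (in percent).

39%

#cce112 is rgb(204, 225, 18); #e0ed6e is rgb(224, 237, 110).
On the B channel (widest range): 110 ≈ 18 + (p/100)(255 − 18), so p ≈ 100×(110 − 18)/(255 − 18) = 9200/237 = 38.82.
p = 39 reproduces all three channels after rounding.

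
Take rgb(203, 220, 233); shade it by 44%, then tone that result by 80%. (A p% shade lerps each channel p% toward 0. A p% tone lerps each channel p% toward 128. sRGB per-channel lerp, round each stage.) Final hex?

#7d7f80

Lerp each channel 44% toward 0:
  R: 203 + 0.44×(0−203) = 203 − 89.32 = 113.68 → 114
  G: 220 + 0.44×(0−220) = 220 − 96.8 = 123.2 → 123
  B: 233 + 0.44×(0−233) = 233 − 102.52 = 130.48 → 130
After the shade: rgb(114, 123, 130) = #727b82.
An 80% tone moves each channel 80% toward 128:
  R: 114 + 11.2 = 125.2 → 125
  G: 123 + 0.8×(128−123) = 123 + 4 = 127 → 127
  B: 130 + 0.8×(128−130) = 130 − 1.6 = 128.4 → 128
rgb(125, 127, 128) = #7d7f80.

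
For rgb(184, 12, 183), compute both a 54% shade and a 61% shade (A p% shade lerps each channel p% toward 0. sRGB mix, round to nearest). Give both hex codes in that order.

54% shade:
  R: 184 − 99.36 = 84.64 → 85
  G: 12 + 0.54×(0−12) = 12 − 6.48 = 5.52 → 6
  B: 183 + 0.54×(0−183) = 183 − 98.82 = 84.18 → 84
  → #550654
61% shade:
  R: 184 − 112.24 = 71.76 → 72
  G: 12 − 7.32 = 4.68 → 5
  B: 183 + 0.61×(0−183) = 183 − 111.63 = 71.37 → 71
  → #480547

#550654, #480547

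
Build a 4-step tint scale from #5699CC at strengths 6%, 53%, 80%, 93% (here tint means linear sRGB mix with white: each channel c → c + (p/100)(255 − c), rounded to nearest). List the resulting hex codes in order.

#609FCF, #B0CFE7, #DDEBF5, #F3F8FB

#5699CC is rgb(86, 153, 204).
6%: (86 + 10.14 = 96.14→96, 153 + 6.12 = 159.12→159, 204 + 3.06 = 207.06→207) → #609FCF
53%: (86 + 89.57 = 175.57→176, 153 + 54.06 = 207.06→207, 204 + 27.03 = 231.03→231) → #B0CFE7
80%: (86 + 135.2 = 221.2→221, 153 + 81.6 = 234.6→235, 204 + 40.8 = 244.8→245) → #DDEBF5
93%: (86 + 157.17 = 243.17→243, 153 + 94.86 = 247.86→248, 204 + 47.43 = 251.43→251) → #F3F8FB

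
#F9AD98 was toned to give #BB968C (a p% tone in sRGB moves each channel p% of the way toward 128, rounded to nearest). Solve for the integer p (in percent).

#F9AD98 is rgb(249, 173, 152); #BB968C is rgb(187, 150, 140).
On the R channel (widest range): 187 ≈ 249 + (p/100)(128 − 249), so p ≈ 100×(187 − 249)/(128 − 249) = -6200/-121 = 51.24.
p = 51 reproduces all three channels after rounding.

51%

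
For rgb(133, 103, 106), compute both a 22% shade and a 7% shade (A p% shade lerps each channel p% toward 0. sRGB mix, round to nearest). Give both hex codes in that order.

22% shade:
  R: 133 − 29.26 = 103.74 → 104
  G: 103 + 0.22×(0−103) = 103 − 22.66 = 80.34 → 80
  B: 106 + 0.22×(0−106) = 106 − 23.32 = 82.68 → 83
  → #685053
7% shade:
  R: 133 + 0.07×(0−133) = 133 − 9.31 = 123.69 → 124
  G: 103 + 0.07×(0−103) = 103 − 7.21 = 95.79 → 96
  B: 106 + 0.07×(0−106) = 106 − 7.42 = 98.58 → 99
  → #7c6063

#685053, #7c6063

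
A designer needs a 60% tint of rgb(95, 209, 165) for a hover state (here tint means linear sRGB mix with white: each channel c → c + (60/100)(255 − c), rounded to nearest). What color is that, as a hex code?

#BFEDDB

A 60% tint moves each channel 60% toward 255:
  R: 95 + 0.6×(255−95) = 95 + 96 = 191 → 191
  G: 209 + 0.6×(255−209) = 209 + 27.6 = 236.6 → 237
  B: 165 + 0.6×(255−165) = 165 + 54 = 219 → 219
rgb(191, 237, 219) = #BFEDDB.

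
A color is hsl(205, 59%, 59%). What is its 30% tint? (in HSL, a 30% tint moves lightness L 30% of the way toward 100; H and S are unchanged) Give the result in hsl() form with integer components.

hsl(205, 59%, 71%)

L moves 30% from 59 toward 100: 59 + 12.3 = 71.3 → 71.
H and S are unchanged.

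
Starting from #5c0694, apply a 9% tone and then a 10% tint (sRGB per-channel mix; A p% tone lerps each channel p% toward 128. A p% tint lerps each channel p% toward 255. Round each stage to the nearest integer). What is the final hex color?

#5c0694 is rgb(92, 6, 148).
Lerp each channel 9% toward 128:
  R: 92 + 0.09×(128−92) = 92 + 3.24 = 95.24 → 95
  G: 6 + 0.09×(128−6) = 6 + 10.98 = 16.98 → 17
  B: 148 − 1.8 = 146.2 → 146
After the tone: rgb(95, 17, 146) = #5f1192.
A 10% tint moves each channel 10% toward 255:
  R: 95 + 16 = 111 → 111
  G: 17 + 23.8 = 40.8 → 41
  B: 146 + 0.1×(255−146) = 146 + 10.9 = 156.9 → 157
rgb(111, 41, 157) = #6f299d.

#6f299d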